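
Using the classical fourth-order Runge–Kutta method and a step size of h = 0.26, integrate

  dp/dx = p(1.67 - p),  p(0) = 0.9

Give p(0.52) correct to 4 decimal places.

1.2288

RK4: k1 = f(x_n, p_n); k2 = f(x_n + h/2, p_n + (h/2)·k1); k3 = f(x_n + h/2, p_n + (h/2)·k2); k4 = f(x_n + h, p_n + h·k3); p_{n+1} = p_n + (h/6)·(k1 + 2k2 + 2k3 + k4).
x=0.000000, p=0.900000:
  k1 = f(0.000000, 0.900000) = 0.693000
  k2 = f(0.130000, 0.990090) = 0.673172
  k3 = f(0.130000, 0.987512) = 0.673965
  k4 = f(0.260000, 1.075231) = 0.639514
  p ← 0.900000 + (0.26/6)·(k1 + 2k2 + 2k3 + k4) = 1.074494
x=0.260000, p=1.074494:
  k1 = f(0.260000, 1.074494) = 0.639868
  k2 = f(0.390000, 1.157677) = 0.593105
  k3 = f(0.390000, 1.151598) = 0.596991
  k4 = f(0.520000, 1.229712) = 0.541428
  p ← 1.074494 + (0.26/6)·(k1 + 2k2 + 2k3 + k4) = 1.228825
p(0.52) ≈ 1.2288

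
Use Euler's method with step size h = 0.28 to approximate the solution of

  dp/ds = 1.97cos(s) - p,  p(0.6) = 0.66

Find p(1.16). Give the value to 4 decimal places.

Euler: p_{n+1} = p_n + h·f(s_n, p_n).
s=0.600000, p=0.660000: f=0.965911 → p ← 0.660000 + 0.28·0.965911 = 0.930455
s=0.880000, p=0.930455: f=0.324733 → p ← 0.930455 + 0.28·0.324733 = 1.021380
p(1.16) ≈ 1.0214

1.0214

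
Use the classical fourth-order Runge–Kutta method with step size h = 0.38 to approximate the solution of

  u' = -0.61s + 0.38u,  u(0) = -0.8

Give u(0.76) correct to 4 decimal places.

-1.2623

RK4: k1 = f(s_n, u_n); k2 = f(s_n + h/2, u_n + (h/2)·k1); k3 = f(s_n + h/2, u_n + (h/2)·k2); k4 = f(s_n + h, u_n + h·k3); u_{n+1} = u_n + (h/6)·(k1 + 2k2 + 2k3 + k4).
s=0.000000, u=-0.800000:
  k1 = f(0.000000, -0.800000) = -0.304000
  k2 = f(0.190000, -0.857760) = -0.441849
  k3 = f(0.190000, -0.883951) = -0.451801
  k4 = f(0.380000, -0.971685) = -0.601040
  u ← -0.800000 + (0.38/6)·(k1 + 2k2 + 2k3 + k4) = -0.970515
s=0.380000, u=-0.970515:
  k1 = f(0.380000, -0.970515) = -0.600596
  k2 = f(0.570000, -1.084628) = -0.759859
  k3 = f(0.570000, -1.114888) = -0.771357
  k4 = f(0.760000, -1.263631) = -0.943780
  u ← -0.970515 + (0.38/6)·(k1 + 2k2 + 2k3 + k4) = -1.262279
u(0.76) ≈ -1.2623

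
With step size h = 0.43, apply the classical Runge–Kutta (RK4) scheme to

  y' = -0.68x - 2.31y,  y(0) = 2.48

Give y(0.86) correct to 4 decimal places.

0.2091

RK4: k1 = f(x_n, y_n); k2 = f(x_n + h/2, y_n + (h/2)·k1); k3 = f(x_n + h/2, y_n + (h/2)·k2); k4 = f(x_n + h, y_n + h·k3); y_{n+1} = y_n + (h/6)·(k1 + 2k2 + 2k3 + k4).
x=0.000000, y=2.480000:
  k1 = f(0.000000, 2.480000) = -5.728800
  k2 = f(0.215000, 1.248308) = -3.029791
  k3 = f(0.215000, 1.828595) = -4.370254
  k4 = f(0.430000, 0.600791) = -1.680227
  y ← 2.480000 + (0.43/6)·(k1 + 2k2 + 2k3 + k4) = 0.888347
x=0.430000, y=0.888347:
  k1 = f(0.430000, 0.888347) = -2.344481
  k2 = f(0.645000, 0.384283) = -1.326294
  k3 = f(0.645000, 0.603193) = -1.831977
  k4 = f(0.860000, 0.100597) = -0.817178
  y ← 0.888347 + (0.43/6)·(k1 + 2k2 + 2k3 + k4) = 0.209076
y(0.86) ≈ 0.2091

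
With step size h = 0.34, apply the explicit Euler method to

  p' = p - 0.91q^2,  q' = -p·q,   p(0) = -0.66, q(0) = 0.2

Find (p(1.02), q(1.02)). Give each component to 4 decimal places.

-1.6667, 0.4521

Euler on (p,q): p_{n+1} = p_n + h·p', q_{n+1} = q_n + h·q'.
0.000000: (-0.660000, 0.200000); f=(-0.696400, 0.132000) → (-0.896776, 0.244880)
0.340000: (-0.896776, 0.244880); f=(-0.951345, 0.219603) → (-1.220233, 0.319545)
0.680000: (-1.220233, 0.319545); f=(-1.313152, 0.389919) → (-1.666705, 0.452117)
(p(1.02), q(1.02)) ≈ (-1.6667, 0.4521)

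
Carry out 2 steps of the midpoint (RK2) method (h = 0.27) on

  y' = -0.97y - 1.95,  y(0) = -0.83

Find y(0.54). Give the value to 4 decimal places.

Midpoint: k1 = f(s_n, y_n); k2 = f(s_n + h/2, y_n + (h/2)·k1); y_{n+1} = y_n + h·k2.
s=0.000000, y=-0.830000:
  k1 = f(0.000000, -0.830000) = -1.144900
  k2 = f(0.135000, -0.984561) = -0.994975
  y ← -0.830000 + 0.27·(-0.994975) = -1.098643
s=0.270000, y=-1.098643:
  k1 = f(0.270000, -1.098643) = -0.884316
  k2 = f(0.405000, -1.218026) = -0.768515
  y ← -1.098643 + 0.27·(-0.768515) = -1.306142
y(0.54) ≈ -1.3061

-1.3061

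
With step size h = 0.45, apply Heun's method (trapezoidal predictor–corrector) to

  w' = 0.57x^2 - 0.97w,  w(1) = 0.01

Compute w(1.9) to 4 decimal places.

Heun: k1 = f(x_n, w_n); k2 = f(x_n + h, w_n + h·k1); w_{n+1} = w_n + (h/2)·(k1 + k2).
x=1.000000, w=0.010000:
  k1 = f(1.000000, 0.010000) = 0.560300
  k2 = f(1.450000, 0.262135) = 0.944154
  w ← 0.010000 + (0.45/2)·(0.560300 + 0.944154) = 0.348502
x=1.450000, w=0.348502:
  k1 = f(1.450000, 0.348502) = 0.860378
  k2 = f(1.900000, 0.735672) = 1.344098
  w ← 0.348502 + (0.45/2)·(0.860378 + 1.344098) = 0.844509
w(1.9) ≈ 0.8445

0.8445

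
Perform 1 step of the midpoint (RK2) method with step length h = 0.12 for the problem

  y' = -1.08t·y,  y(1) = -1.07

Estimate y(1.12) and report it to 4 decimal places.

Midpoint: k1 = f(t_n, y_n); k2 = f(t_n + h/2, y_n + (h/2)·k1); y_{n+1} = y_n + h·k2.
t=1.000000, y=-1.070000:
  k1 = f(1.000000, -1.070000) = 1.155600
  k2 = f(1.060000, -1.000664) = 1.145560
  y ← -1.070000 + 0.12·1.145560 = -0.932533
y(1.12) ≈ -0.9325

-0.9325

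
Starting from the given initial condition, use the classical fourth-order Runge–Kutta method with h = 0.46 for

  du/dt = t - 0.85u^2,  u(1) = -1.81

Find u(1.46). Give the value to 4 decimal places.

RK4: k1 = f(t_n, u_n); k2 = f(t_n + h/2, u_n + (h/2)·k1); k3 = f(t_n + h/2, u_n + (h/2)·k2); k4 = f(t_n + h, u_n + h·k3); u_{n+1} = u_n + (h/6)·(k1 + 2k2 + 2k3 + k4).
t=1.000000, u=-1.810000:
  k1 = f(1.000000, -1.810000) = -1.784685
  k2 = f(1.230000, -2.220478) = -2.960942
  k3 = f(1.230000, -2.491017) = -4.044390
  k4 = f(1.460000, -3.670419) = -9.991181
  u ← -1.810000 + (0.46/6)·(k1 + 2k2 + 2k3 + k4) = -3.786967
u(1.46) ≈ -3.7870

-3.7870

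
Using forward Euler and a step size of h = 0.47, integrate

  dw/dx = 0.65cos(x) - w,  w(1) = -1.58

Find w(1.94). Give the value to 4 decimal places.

Euler: w_{n+1} = w_n + h·f(x_n, w_n).
x=1.000000, w=-1.580000: f=1.931196 → w ← -1.580000 + 0.47·1.931196 = -0.672338
x=1.470000, w=-0.672338: f=0.737744 → w ← -0.672338 + 0.47·0.737744 = -0.325598
w(1.94) ≈ -0.3256

-0.3256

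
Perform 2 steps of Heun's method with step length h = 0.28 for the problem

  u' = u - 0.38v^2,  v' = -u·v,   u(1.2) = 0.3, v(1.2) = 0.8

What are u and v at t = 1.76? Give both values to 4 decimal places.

0.3665, 0.6674

Heun on (u,v): k1 = f(t_n, state_n); k2 = f(t_n + h, state_n + h·k1); state_{n+1} = state_n + (h/2)·(k1 + k2).
1.200000: (0.300000, 0.800000)
  k1 = (0.056800, -0.240000)
  predictor → (0.315904, 0.732800)
  k2 = (0.111846, -0.231494)
  → (0.323610, 0.733991)
1.480000: (0.323610, 0.733991)
  k1 = (0.118888, -0.237527)
  predictor → (0.356899, 0.667483)
  k2 = (0.187596, -0.238224)
  → (0.366518, 0.667386)
(u(1.76), v(1.76)) ≈ (0.3665, 0.6674)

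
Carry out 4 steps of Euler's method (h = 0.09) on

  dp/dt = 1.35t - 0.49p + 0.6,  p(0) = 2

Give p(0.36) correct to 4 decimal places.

1.9357

Euler: p_{n+1} = p_n + h·f(t_n, p_n).
t=0.000000, p=2.000000: f=-0.380000 → p ← 2.000000 + 0.09·(-0.380000) = 1.965800
t=0.090000, p=1.965800: f=-0.241742 → p ← 1.965800 + 0.09·(-0.241742) = 1.944043
t=0.180000, p=1.944043: f=-0.109581 → p ← 1.944043 + 0.09·(-0.109581) = 1.934181
t=0.270000, p=1.934181: f=0.016751 → p ← 1.934181 + 0.09·0.016751 = 1.935689
p(0.36) ≈ 1.9357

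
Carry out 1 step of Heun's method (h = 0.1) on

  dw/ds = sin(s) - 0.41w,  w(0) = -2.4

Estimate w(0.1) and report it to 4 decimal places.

-2.2986

Heun: k1 = f(s_n, w_n); k2 = f(s_n + h, w_n + h·k1); w_{n+1} = w_n + (h/2)·(k1 + k2).
s=0.000000, w=-2.400000:
  k1 = f(0.000000, -2.400000) = 0.984000
  k2 = f(0.100000, -2.301600) = 1.043489
  w ← -2.400000 + (0.1/2)·(0.984000 + 1.043489) = -2.298626
w(0.1) ≈ -2.2986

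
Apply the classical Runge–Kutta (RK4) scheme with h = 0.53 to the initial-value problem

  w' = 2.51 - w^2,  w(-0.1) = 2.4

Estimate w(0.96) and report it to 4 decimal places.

1.6220

RK4: k1 = f(x_n, w_n); k2 = f(x_n + h/2, w_n + (h/2)·k1); k3 = f(x_n + h/2, w_n + (h/2)·k2); k4 = f(x_n + h, w_n + h·k3); w_{n+1} = w_n + (h/6)·(k1 + 2k2 + 2k3 + k4).
x=-0.100000, w=2.400000:
  k1 = f(-0.100000, 2.400000) = -3.250000
  k2 = f(0.165000, 1.538750) = 0.142248
  k3 = f(0.165000, 2.437696) = -3.432361
  k4 = f(0.430000, 0.580849) = 2.172615
  w ← 2.400000 + (0.53/6)·(k1 + 2k2 + 2k3 + k4) = 1.723578
x=0.430000, w=1.723578:
  k1 = f(0.430000, 1.723578) = -0.460720
  k2 = f(0.695000, 1.601487) = -0.054760
  k3 = f(0.695000, 1.709066) = -0.410908
  k4 = f(0.960000, 1.505797) = 0.242576
  w ← 1.723578 + (0.53/6)·(k1 + 2k2 + 2k3 + k4) = 1.622040
w(0.96) ≈ 1.6220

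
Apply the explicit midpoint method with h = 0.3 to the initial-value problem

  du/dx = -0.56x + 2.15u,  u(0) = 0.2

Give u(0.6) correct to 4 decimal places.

0.5482

Midpoint: k1 = f(x_n, u_n); k2 = f(x_n + h/2, u_n + (h/2)·k1); u_{n+1} = u_n + h·k2.
x=0.000000, u=0.200000:
  k1 = f(0.000000, 0.200000) = 0.430000
  k2 = f(0.150000, 0.264500) = 0.484675
  u ← 0.200000 + 0.3·0.484675 = 0.345403
x=0.300000, u=0.345403:
  k1 = f(0.300000, 0.345403) = 0.574615
  k2 = f(0.450000, 0.431595) = 0.675929
  u ← 0.345403 + 0.3·0.675929 = 0.548181
u(0.6) ≈ 0.5482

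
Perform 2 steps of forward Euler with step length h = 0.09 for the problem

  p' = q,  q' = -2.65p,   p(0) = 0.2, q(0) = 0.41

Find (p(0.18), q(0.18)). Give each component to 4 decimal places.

0.2695, 0.3058

Euler on (p,q): p_{n+1} = p_n + h·p', q_{n+1} = q_n + h·q'.
0.000000: (0.200000, 0.410000); f=(0.410000, -0.530000) → (0.236900, 0.362300)
0.090000: (0.236900, 0.362300); f=(0.362300, -0.627785) → (0.269507, 0.305799)
(p(0.18), q(0.18)) ≈ (0.2695, 0.3058)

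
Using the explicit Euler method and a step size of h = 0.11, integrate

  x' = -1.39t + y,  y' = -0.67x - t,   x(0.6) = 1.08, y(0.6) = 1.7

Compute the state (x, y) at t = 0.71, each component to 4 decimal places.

1.1753, 1.5544

Euler on (x,y): x_{n+1} = x_n + h·x', y_{n+1} = y_n + h·y'.
0.600000: (1.080000, 1.700000); f=(0.866000, -1.323600) → (1.175260, 1.554404)
(x(0.71), y(0.71)) ≈ (1.1753, 1.5544)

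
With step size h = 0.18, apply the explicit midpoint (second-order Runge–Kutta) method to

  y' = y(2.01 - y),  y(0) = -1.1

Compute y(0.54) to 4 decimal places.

-14.3797

Midpoint: k1 = f(s_n, y_n); k2 = f(s_n + h/2, y_n + (h/2)·k1); y_{n+1} = y_n + h·k2.
s=0.000000, y=-1.100000:
  k1 = f(0.000000, -1.100000) = -3.421000
  k2 = f(0.090000, -1.407890) = -4.812013
  y ← -1.100000 + 0.18·(-4.812013) = -1.966162
s=0.180000, y=-1.966162:
  k1 = f(0.180000, -1.966162) = -7.817781
  k2 = f(0.270000, -2.669763) = -12.493855
  y ← -1.966162 + 0.18·(-12.493855) = -4.215056
s=0.360000, y=-4.215056:
  k1 = f(0.360000, -4.215056) = -26.238963
  k2 = f(0.450000, -6.576563) = -56.470073
  y ← -4.215056 + 0.18·(-56.470073) = -14.379670
y(0.54) ≈ -14.3797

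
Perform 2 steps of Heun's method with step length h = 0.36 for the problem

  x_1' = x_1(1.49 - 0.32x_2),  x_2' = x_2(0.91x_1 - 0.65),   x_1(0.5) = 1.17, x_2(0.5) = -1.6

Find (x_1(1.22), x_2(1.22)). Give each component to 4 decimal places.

5.1562, -4.5088

Heun on (x_1,x_2): k1 = f(s_n, state_n); k2 = f(s_n + h, state_n + h·k1); state_{n+1} = state_n + (h/2)·(k1 + k2).
0.500000: (1.170000, -1.600000)
  k1 = (2.342340, -0.663520)
  predictor → (2.013242, -1.838867)
  k2 = (4.184399, -2.173634)
  → (2.344813, -2.110688)
0.860000: (2.344813, -2.110688)
  k1 = (5.077505, -3.131796)
  predictor → (4.172715, -3.238134)
  k2 = (10.541124, -10.190960)
  → (5.156166, -4.508784)
(x_1(1.22), x_2(1.22)) ≈ (5.1562, -4.5088)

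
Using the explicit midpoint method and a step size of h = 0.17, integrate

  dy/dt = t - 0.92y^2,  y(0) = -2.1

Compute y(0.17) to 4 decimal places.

-3.0204

Midpoint: k1 = f(t_n, y_n); k2 = f(t_n + h/2, y_n + (h/2)·k1); y_{n+1} = y_n + h·k2.
t=0.000000, y=-2.100000:
  k1 = f(0.000000, -2.100000) = -4.057200
  k2 = f(0.085000, -2.444862) = -5.414162
  y ← -2.100000 + 0.17·(-5.414162) = -3.020408
y(0.17) ≈ -3.0204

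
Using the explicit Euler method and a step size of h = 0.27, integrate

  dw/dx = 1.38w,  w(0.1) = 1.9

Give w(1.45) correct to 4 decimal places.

9.2571

Euler: w_{n+1} = w_n + h·f(x_n, w_n).
x=0.100000, w=1.900000: f=2.622000 → w ← 1.900000 + 0.27·2.622000 = 2.607940
x=0.370000, w=2.607940: f=3.598957 → w ← 2.607940 + 0.27·3.598957 = 3.579658
x=0.640000, w=3.579658: f=4.939929 → w ← 3.579658 + 0.27·4.939929 = 4.913439
x=0.910000, w=4.913439: f=6.780546 → w ← 4.913439 + 0.27·6.780546 = 6.744187
x=1.180000, w=6.744187: f=9.306978 → w ← 6.744187 + 0.27·9.306978 = 9.257071
w(1.45) ≈ 9.2571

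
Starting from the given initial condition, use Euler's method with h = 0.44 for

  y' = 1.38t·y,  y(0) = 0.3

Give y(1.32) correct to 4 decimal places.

Euler: y_{n+1} = y_n + h·f(t_n, y_n).
t=0.000000, y=0.300000: f=0.000000 → y ← 0.300000 + 0.44·0.000000 = 0.300000
t=0.440000, y=0.300000: f=0.182160 → y ← 0.300000 + 0.44·0.182160 = 0.380150
t=0.880000, y=0.380150: f=0.461655 → y ← 0.380150 + 0.44·0.461655 = 0.583278
y(1.32) ≈ 0.5833

0.5833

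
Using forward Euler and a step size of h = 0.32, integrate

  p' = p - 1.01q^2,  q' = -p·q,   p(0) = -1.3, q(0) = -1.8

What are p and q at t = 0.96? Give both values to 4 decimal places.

-15.0403, -13.6345

Euler on (p,q): p_{n+1} = p_n + h·p', q_{n+1} = q_n + h·q'.
0.000000: (-1.300000, -1.800000); f=(-4.572400, -2.340000) → (-2.763168, -2.548800)
0.320000: (-2.763168, -2.548800); f=(-9.324513, -7.042763) → (-5.747012, -4.802484)
0.640000: (-5.747012, -4.802484); f=(-29.041504, -27.599935) → (-15.040293, -13.634463)
(p(0.96), q(0.96)) ≈ (-15.0403, -13.6345)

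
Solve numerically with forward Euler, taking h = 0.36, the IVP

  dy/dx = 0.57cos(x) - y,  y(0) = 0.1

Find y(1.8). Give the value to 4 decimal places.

0.2474

Euler: y_{n+1} = y_n + h·f(x_n, y_n).
x=0.000000, y=0.100000: f=0.470000 → y ← 0.100000 + 0.36·0.470000 = 0.269200
x=0.360000, y=0.269200: f=0.264261 → y ← 0.269200 + 0.36·0.264261 = 0.364334
x=0.720000, y=0.364334: f=0.064195 → y ← 0.364334 + 0.36·0.064195 = 0.387444
x=1.080000, y=0.387444: f=-0.118787 → y ← 0.387444 + 0.36·(-0.118787) = 0.344681
x=1.440000, y=0.344681: f=-0.270339 → y ← 0.344681 + 0.36·(-0.270339) = 0.247359
y(1.8) ≈ 0.2474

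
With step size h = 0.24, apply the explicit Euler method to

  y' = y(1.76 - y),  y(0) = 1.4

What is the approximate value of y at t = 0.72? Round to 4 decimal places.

Euler: y_{n+1} = y_n + h·f(t_n, y_n).
t=0.000000, y=1.400000: f=0.504000 → y ← 1.400000 + 0.24·0.504000 = 1.520960
t=0.240000, y=1.520960: f=0.363570 → y ← 1.520960 + 0.24·0.363570 = 1.608217
t=0.480000, y=1.608217: f=0.244100 → y ← 1.608217 + 0.24·0.244100 = 1.666801
y(0.72) ≈ 1.6668

1.6668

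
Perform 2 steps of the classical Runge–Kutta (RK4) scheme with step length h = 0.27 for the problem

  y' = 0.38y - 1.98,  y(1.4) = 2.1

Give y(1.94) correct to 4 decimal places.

1.3915

RK4: k1 = f(t_n, y_n); k2 = f(t_n + h/2, y_n + (h/2)·k1); k3 = f(t_n + h/2, y_n + (h/2)·k2); k4 = f(t_n + h, y_n + h·k3); y_{n+1} = y_n + (h/6)·(k1 + 2k2 + 2k3 + k4).
t=1.400000, y=2.100000:
  k1 = f(1.400000, 2.100000) = -1.182000
  k2 = f(1.535000, 1.940430) = -1.242637
  k3 = f(1.535000, 1.932244) = -1.245747
  k4 = f(1.670000, 1.763648) = -1.309814
  y ← 2.100000 + (0.27/6)·(k1 + 2k2 + 2k3 + k4) = 1.763914
t=1.670000, y=1.763914:
  k1 = f(1.670000, 1.763914) = -1.309713
  k2 = f(1.805000, 1.587103) = -1.376901
  k3 = f(1.805000, 1.578032) = -1.380348
  k4 = f(1.940000, 1.391220) = -1.451336
  y ← 1.763914 + (0.27/6)·(k1 + 2k2 + 2k3 + k4) = 1.391514
y(1.94) ≈ 1.3915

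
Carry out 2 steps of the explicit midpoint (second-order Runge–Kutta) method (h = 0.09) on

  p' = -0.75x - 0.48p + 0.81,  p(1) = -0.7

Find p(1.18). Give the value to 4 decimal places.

-0.6436

Midpoint: k1 = f(x_n, p_n); k2 = f(x_n + h/2, p_n + (h/2)·k1); p_{n+1} = p_n + h·k2.
x=1.000000, p=-0.700000:
  k1 = f(1.000000, -0.700000) = 0.396000
  k2 = f(1.045000, -0.682180) = 0.353696
  p ← -0.700000 + 0.09·0.353696 = -0.668167
x=1.090000, p=-0.668167:
  k1 = f(1.090000, -0.668167) = 0.313220
  k2 = f(1.135000, -0.654072) = 0.272705
  p ← -0.668167 + 0.09·0.272705 = -0.643624
p(1.18) ≈ -0.6436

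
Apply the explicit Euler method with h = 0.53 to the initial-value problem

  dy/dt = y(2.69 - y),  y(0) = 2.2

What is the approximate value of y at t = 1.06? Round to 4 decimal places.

2.6519

Euler: y_{n+1} = y_n + h·f(t_n, y_n).
t=0.000000, y=2.200000: f=1.078000 → y ← 2.200000 + 0.53·1.078000 = 2.771340
t=0.530000, y=2.771340: f=-0.225421 → y ← 2.771340 + 0.53·(-0.225421) = 2.651867
y(1.06) ≈ 2.6519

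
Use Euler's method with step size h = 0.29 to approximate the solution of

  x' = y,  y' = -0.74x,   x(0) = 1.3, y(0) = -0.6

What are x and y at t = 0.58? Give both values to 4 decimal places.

0.8711, -1.1206

Euler on (x,y): x_{n+1} = x_n + h·x', y_{n+1} = y_n + h·y'.
0.000000: (1.300000, -0.600000); f=(-0.600000, -0.962000) → (1.126000, -0.878980)
0.290000: (1.126000, -0.878980); f=(-0.878980, -0.833240) → (0.871096, -1.120620)
(x(0.58), y(0.58)) ≈ (0.8711, -1.1206)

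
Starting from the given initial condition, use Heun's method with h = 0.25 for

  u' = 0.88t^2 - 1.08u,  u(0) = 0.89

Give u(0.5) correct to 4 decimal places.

0.5606

Heun: k1 = f(t_n, u_n); k2 = f(t_n + h, u_n + h·k1); u_{n+1} = u_n + (h/2)·(k1 + k2).
t=0.000000, u=0.890000:
  k1 = f(0.000000, 0.890000) = -0.961200
  k2 = f(0.250000, 0.649700) = -0.646676
  u ← 0.890000 + (0.25/2)·(-0.961200 + (-0.646676)) = 0.689016
t=0.250000, u=0.689016:
  k1 = f(0.250000, 0.689016) = -0.689137
  k2 = f(0.500000, 0.516731) = -0.338070
  u ← 0.689016 + (0.25/2)·(-0.689137 + (-0.338070)) = 0.560615
u(0.5) ≈ 0.5606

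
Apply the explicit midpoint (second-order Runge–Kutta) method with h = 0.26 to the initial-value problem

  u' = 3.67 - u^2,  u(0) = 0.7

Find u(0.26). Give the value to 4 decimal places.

Midpoint: k1 = f(s_n, u_n); k2 = f(s_n + h/2, u_n + (h/2)·k1); u_{n+1} = u_n + h·k2.
s=0.000000, u=0.700000:
  k1 = f(0.000000, 0.700000) = 3.180000
  k2 = f(0.130000, 1.113400) = 2.430340
  u ← 0.700000 + 0.26·2.430340 = 1.331889
u(0.26) ≈ 1.3319

1.3319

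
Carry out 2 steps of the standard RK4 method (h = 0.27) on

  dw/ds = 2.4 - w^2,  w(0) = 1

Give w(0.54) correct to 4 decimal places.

RK4: k1 = f(s_n, w_n); k2 = f(s_n + h/2, w_n + (h/2)·k1); k3 = f(s_n + h/2, w_n + (h/2)·k2); k4 = f(s_n + h, w_n + h·k3); w_{n+1} = w_n + (h/6)·(k1 + 2k2 + 2k3 + k4).
s=0.000000, w=1.000000:
  k1 = f(0.000000, 1.000000) = 1.400000
  k2 = f(0.135000, 1.189000) = 0.986279
  k3 = f(0.135000, 1.133148) = 1.115976
  k4 = f(0.270000, 1.301314) = 0.706583
  w ← 1.000000 + (0.27/6)·(k1 + 2k2 + 2k3 + k4) = 1.283999
s=0.270000, w=1.283999:
  k1 = f(0.270000, 1.283999) = 0.751346
  k2 = f(0.405000, 1.385431) = 0.480581
  k3 = f(0.405000, 1.348878) = 0.580529
  k4 = f(0.540000, 1.440742) = 0.324262
  w ← 1.283999 + (0.27/6)·(k1 + 2k2 + 2k3 + k4) = 1.427902
w(0.54) ≈ 1.4279

1.4279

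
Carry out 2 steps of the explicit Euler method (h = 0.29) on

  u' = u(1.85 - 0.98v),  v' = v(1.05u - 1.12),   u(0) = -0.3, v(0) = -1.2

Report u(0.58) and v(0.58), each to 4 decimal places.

Euler on (u,v): u_{n+1} = u_n + h·u', v_{n+1} = v_n + h·v'.
0.000000: (-0.300000, -1.200000); f=(-0.907800, 1.722000) → (-0.563262, -0.700620)
0.290000: (-0.563262, -0.700620); f=(-1.428775, 1.199059) → (-0.977607, -0.352893)
(u(0.58), v(0.58)) ≈ (-0.9776, -0.3529)

-0.9776, -0.3529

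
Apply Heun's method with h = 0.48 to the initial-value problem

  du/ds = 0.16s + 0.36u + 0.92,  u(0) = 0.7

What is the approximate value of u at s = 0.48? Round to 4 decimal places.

1.3296

Heun: k1 = f(s_n, u_n); k2 = f(s_n + h, u_n + h·k1); u_{n+1} = u_n + (h/2)·(k1 + k2).
s=0.000000, u=0.700000:
  k1 = f(0.000000, 0.700000) = 1.172000
  k2 = f(0.480000, 1.262560) = 1.451322
  u ← 0.700000 + (0.48/2)·(1.172000 + 1.451322) = 1.329597
u(0.48) ≈ 1.3296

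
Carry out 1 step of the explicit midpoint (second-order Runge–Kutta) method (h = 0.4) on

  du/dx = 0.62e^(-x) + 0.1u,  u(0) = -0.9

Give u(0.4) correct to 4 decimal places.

Midpoint: k1 = f(x_n, u_n); k2 = f(x_n + h/2, u_n + (h/2)·k1); u_{n+1} = u_n + h·k2.
x=0.000000, u=-0.900000:
  k1 = f(0.000000, -0.900000) = 0.530000
  k2 = f(0.200000, -0.794000) = 0.428213
  u ← -0.900000 + 0.4·0.428213 = -0.728715
u(0.4) ≈ -0.7287

-0.7287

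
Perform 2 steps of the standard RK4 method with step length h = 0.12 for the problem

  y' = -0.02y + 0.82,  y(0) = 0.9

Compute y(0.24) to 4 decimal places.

1.0920

RK4: k1 = f(t_n, y_n); k2 = f(t_n + h/2, y_n + (h/2)·k1); k3 = f(t_n + h/2, y_n + (h/2)·k2); k4 = f(t_n + h, y_n + h·k3); y_{n+1} = y_n + (h/6)·(k1 + 2k2 + 2k3 + k4).
t=0.000000, y=0.900000:
  k1 = f(0.000000, 0.900000) = 0.802000
  k2 = f(0.060000, 0.948120) = 0.801038
  k3 = f(0.060000, 0.948062) = 0.801039
  k4 = f(0.120000, 0.996125) = 0.800078
  y ← 0.900000 + (0.12/6)·(k1 + 2k2 + 2k3 + k4) = 0.996125
t=0.120000, y=0.996125:
  k1 = f(0.120000, 0.996125) = 0.800078
  k2 = f(0.180000, 1.044129) = 0.799117
  k3 = f(0.180000, 1.044072) = 0.799119
  k4 = f(0.240000, 1.092019) = 0.798160
  y ← 0.996125 + (0.12/6)·(k1 + 2k2 + 2k3 + k4) = 1.092019
y(0.24) ≈ 1.0920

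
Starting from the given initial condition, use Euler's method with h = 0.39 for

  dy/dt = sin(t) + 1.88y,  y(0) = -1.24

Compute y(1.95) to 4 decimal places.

-16.7856

Euler: y_{n+1} = y_n + h·f(t_n, y_n).
t=0.000000, y=-1.240000: f=-2.331200 → y ← -1.240000 + 0.39·(-2.331200) = -2.149168
t=0.390000, y=-2.149168: f=-3.660247 → y ← -2.149168 + 0.39·(-3.660247) = -3.576664
t=0.780000, y=-3.576664: f=-6.020850 → y ← -3.576664 + 0.39·(-6.020850) = -5.924796
t=1.170000, y=-5.924796: f=-10.217866 → y ← -5.924796 + 0.39·(-10.217866) = -9.909764
t=1.560000, y=-9.909764: f=-17.630414 → y ← -9.909764 + 0.39·(-17.630414) = -16.785625
y(1.95) ≈ -16.7856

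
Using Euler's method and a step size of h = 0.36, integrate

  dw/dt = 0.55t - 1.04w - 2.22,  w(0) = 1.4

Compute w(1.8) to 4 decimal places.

Euler: w_{n+1} = w_n + h·f(t_n, w_n).
t=0.000000, w=1.400000: f=-3.676000 → w ← 1.400000 + 0.36·(-3.676000) = 0.076640
t=0.360000, w=0.076640: f=-2.101706 → w ← 0.076640 + 0.36·(-2.101706) = -0.679974
t=0.720000, w=-0.679974: f=-1.116827 → w ← -0.679974 + 0.36·(-1.116827) = -1.082032
t=1.080000, w=-1.082032: f=-0.500687 → w ← -1.082032 + 0.36·(-0.500687) = -1.262279
t=1.440000, w=-1.262279: f=-0.115230 → w ← -1.262279 + 0.36·(-0.115230) = -1.303762
w(1.8) ≈ -1.3038

-1.3038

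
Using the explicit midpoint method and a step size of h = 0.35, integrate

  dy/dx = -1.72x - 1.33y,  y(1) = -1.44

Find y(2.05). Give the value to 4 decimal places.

-1.9761

Midpoint: k1 = f(x_n, y_n); k2 = f(x_n + h/2, y_n + (h/2)·k1); y_{n+1} = y_n + h·k2.
x=1.000000, y=-1.440000:
  k1 = f(1.000000, -1.440000) = 0.195200
  k2 = f(1.175000, -1.405840) = -0.151233
  y ← -1.440000 + 0.35·(-0.151233) = -1.492931
x=1.350000, y=-1.492931:
  k1 = f(1.350000, -1.492931) = -0.336401
  k2 = f(1.525000, -1.551802) = -0.559104
  y ← -1.492931 + 0.35·(-0.559104) = -1.688618
x=1.700000, y=-1.688618:
  k1 = f(1.700000, -1.688618) = -0.678138
  k2 = f(1.875000, -1.807292) = -0.821302
  y ← -1.688618 + 0.35·(-0.821302) = -1.976073
y(2.05) ≈ -1.9761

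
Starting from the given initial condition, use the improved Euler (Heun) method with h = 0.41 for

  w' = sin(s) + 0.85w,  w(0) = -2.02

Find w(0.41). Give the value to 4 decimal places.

-2.7649

Heun: k1 = f(s_n, w_n); k2 = f(s_n + h, w_n + h·k1); w_{n+1} = w_n + (h/2)·(k1 + k2).
s=0.000000, w=-2.020000:
  k1 = f(0.000000, -2.020000) = -1.717000
  k2 = f(0.410000, -2.723970) = -1.916765
  w ← -2.020000 + (0.41/2)·(-1.717000 + (-1.916765)) = -2.764922
w(0.41) ≈ -2.7649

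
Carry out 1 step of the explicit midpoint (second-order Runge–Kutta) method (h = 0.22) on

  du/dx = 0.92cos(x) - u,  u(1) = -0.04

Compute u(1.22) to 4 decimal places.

0.0458

Midpoint: k1 = f(x_n, u_n); k2 = f(x_n + h/2, u_n + (h/2)·k1); u_{n+1} = u_n + h·k2.
x=1.000000, u=-0.040000:
  k1 = f(1.000000, -0.040000) = 0.537078
  k2 = f(1.110000, 0.019079) = 0.390010
  u ← -0.040000 + 0.22·0.390010 = 0.045802
u(1.22) ≈ 0.0458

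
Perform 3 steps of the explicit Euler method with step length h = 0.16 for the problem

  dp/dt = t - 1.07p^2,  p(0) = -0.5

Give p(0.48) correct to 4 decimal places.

Euler: p_{n+1} = p_n + h·f(t_n, p_n).
t=0.000000, p=-0.500000: f=-0.267500 → p ← -0.500000 + 0.16·(-0.267500) = -0.542800
t=0.160000, p=-0.542800: f=-0.155256 → p ← -0.542800 + 0.16·(-0.155256) = -0.567641
t=0.320000, p=-0.567641: f=-0.024771 → p ← -0.567641 + 0.16·(-0.024771) = -0.571604
p(0.48) ≈ -0.5716

-0.5716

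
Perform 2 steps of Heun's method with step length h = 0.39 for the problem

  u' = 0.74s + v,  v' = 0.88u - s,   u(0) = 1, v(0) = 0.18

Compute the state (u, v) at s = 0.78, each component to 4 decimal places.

Heun on (u,v): k1 = f(s_n, state_n); k2 = f(s_n + h, state_n + h·k1); state_{n+1} = state_n + (h/2)·(k1 + k2).
0.000000: (1.000000, 0.180000)
  k1 = (0.180000, 0.880000)
  predictor → (1.070200, 0.523200)
  k2 = (0.811800, 0.551776)
  → (1.193401, 0.459196)
0.390000: (1.193401, 0.459196)
  k1 = (0.747796, 0.660193)
  predictor → (1.485042, 0.716672)
  k2 = (1.293872, 0.526837)
  → (1.591526, 0.690667)
(u(0.78), v(0.78)) ≈ (1.5915, 0.6907)

1.5915, 0.6907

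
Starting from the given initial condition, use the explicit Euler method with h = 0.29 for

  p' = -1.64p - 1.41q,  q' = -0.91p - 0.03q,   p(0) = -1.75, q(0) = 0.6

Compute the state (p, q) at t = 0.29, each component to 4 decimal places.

-1.1630, 1.0566

Euler on (p,q): p_{n+1} = p_n + h·p', q_{n+1} = q_n + h·q'.
0.000000: (-1.750000, 0.600000); f=(2.024000, 1.574500) → (-1.163040, 1.056605)
(p(0.29), q(0.29)) ≈ (-1.1630, 1.0566)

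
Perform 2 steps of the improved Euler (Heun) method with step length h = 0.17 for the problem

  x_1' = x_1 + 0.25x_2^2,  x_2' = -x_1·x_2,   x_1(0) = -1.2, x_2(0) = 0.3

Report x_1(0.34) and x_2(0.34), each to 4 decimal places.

Heun on (x_1,x_2): k1 = f(s_n, state_n); k2 = f(s_n + h, state_n + h·k1); state_{n+1} = state_n + (h/2)·(k1 + k2).
0.000000: (-1.200000, 0.300000)
  k1 = (-1.177500, 0.360000)
  predictor → (-1.400175, 0.361200)
  k2 = (-1.367559, 0.505743)
  → (-1.416330, 0.373588)
0.170000: (-1.416330, 0.373588)
  k1 = (-1.381438, 0.529124)
  predictor → (-1.651174, 0.463539)
  k2 = (-1.597457, 0.765384)
  → (-1.669536, 0.483621)
(x_1(0.34), x_2(0.34)) ≈ (-1.6695, 0.4836)

-1.6695, 0.4836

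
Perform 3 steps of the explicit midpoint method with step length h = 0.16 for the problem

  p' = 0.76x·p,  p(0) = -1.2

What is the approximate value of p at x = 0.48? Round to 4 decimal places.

Midpoint: k1 = f(x_n, p_n); k2 = f(x_n + h/2, p_n + (h/2)·k1); p_{n+1} = p_n + h·k2.
x=0.000000, p=-1.200000:
  k1 = f(0.000000, -1.200000) = 0.000000
  k2 = f(0.080000, -1.200000) = -0.072960
  p ← -1.200000 + 0.16·(-0.072960) = -1.211674
x=0.160000, p=-1.211674:
  k1 = f(0.160000, -1.211674) = -0.147340
  k2 = f(0.240000, -1.223461) = -0.223159
  p ← -1.211674 + 0.16·(-0.223159) = -1.247379
x=0.320000, p=-1.247379:
  k1 = f(0.320000, -1.247379) = -0.303363
  k2 = f(0.400000, -1.271648) = -0.386581
  p ← -1.247379 + 0.16·(-0.386581) = -1.309232
p(0.48) ≈ -1.3092

-1.3092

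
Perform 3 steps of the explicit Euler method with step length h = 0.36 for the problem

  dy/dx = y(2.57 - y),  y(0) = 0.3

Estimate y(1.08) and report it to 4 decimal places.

Euler: y_{n+1} = y_n + h·f(x_n, y_n).
x=0.000000, y=0.300000: f=0.681000 → y ← 0.300000 + 0.36·0.681000 = 0.545160
x=0.360000, y=0.545160: f=1.103862 → y ← 0.545160 + 0.36·1.103862 = 0.942550
x=0.720000, y=0.942550: f=1.533953 → y ← 0.942550 + 0.36·1.533953 = 1.494773
y(1.08) ≈ 1.4948

1.4948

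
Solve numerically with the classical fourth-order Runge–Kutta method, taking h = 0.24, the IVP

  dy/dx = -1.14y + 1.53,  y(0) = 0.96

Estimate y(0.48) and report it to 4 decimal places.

RK4: k1 = f(x_n, y_n); k2 = f(x_n + h/2, y_n + (h/2)·k1); k3 = f(x_n + h/2, y_n + (h/2)·k2); k4 = f(x_n + h, y_n + h·k3); y_{n+1} = y_n + (h/6)·(k1 + 2k2 + 2k3 + k4).
x=0.000000, y=0.960000:
  k1 = f(0.000000, 0.960000) = 0.435600
  k2 = f(0.120000, 1.012272) = 0.376010
  k3 = f(0.120000, 1.005121) = 0.384162
  k4 = f(0.240000, 1.052199) = 0.330493
  y ← 0.960000 + (0.24/6)·(k1 + 2k2 + 2k3 + k4) = 1.051457
x=0.240000, y=1.051457:
  k1 = f(0.240000, 1.051457) = 0.331338
  k2 = f(0.360000, 1.091218) = 0.286011
  k3 = f(0.360000, 1.085779) = 0.292212
  k4 = f(0.480000, 1.121588) = 0.251389
  y ← 1.051457 + (0.24/6)·(k1 + 2k2 + 2k3 + k4) = 1.121024
y(0.48) ≈ 1.1210

1.1210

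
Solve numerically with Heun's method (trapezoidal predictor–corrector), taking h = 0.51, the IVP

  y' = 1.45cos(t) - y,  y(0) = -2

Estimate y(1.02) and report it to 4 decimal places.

Heun: k1 = f(t_n, y_n); k2 = f(t_n + h, y_n + h·k1); y_{n+1} = y_n + (h/2)·(k1 + k2).
t=0.000000, y=-2.000000:
  k1 = f(0.000000, -2.000000) = 3.450000
  k2 = f(0.510000, -0.240500) = 1.505980
  y ← -2.000000 + (0.51/2)·(3.450000 + 1.505980) = -0.736225
t=0.510000, y=-0.736225:
  k1 = f(0.510000, -0.736225) = 2.001705
  k2 = f(1.020000, 0.284644) = 0.474236
  y ← -0.736225 + (0.51/2)·(2.001705 + 0.474236) = -0.104860
y(1.02) ≈ -0.1049

-0.1049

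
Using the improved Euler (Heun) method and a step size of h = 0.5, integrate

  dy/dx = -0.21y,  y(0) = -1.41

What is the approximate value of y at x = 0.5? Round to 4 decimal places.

-1.2697

Heun: k1 = f(x_n, y_n); k2 = f(x_n + h, y_n + h·k1); y_{n+1} = y_n + (h/2)·(k1 + k2).
x=0.000000, y=-1.410000:
  k1 = f(0.000000, -1.410000) = 0.296100
  k2 = f(0.500000, -1.261950) = 0.265009
  y ← -1.410000 + (0.5/2)·(0.296100 + 0.265009) = -1.269723
y(0.5) ≈ -1.2697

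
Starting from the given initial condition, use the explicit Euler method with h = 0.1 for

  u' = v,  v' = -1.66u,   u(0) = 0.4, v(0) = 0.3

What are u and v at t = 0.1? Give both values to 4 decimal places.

Euler on (u,v): u_{n+1} = u_n + h·u', v_{n+1} = v_n + h·v'.
0.000000: (0.400000, 0.300000); f=(0.300000, -0.664000) → (0.430000, 0.233600)
(u(0.1), v(0.1)) ≈ (0.4300, 0.2336)

0.4300, 0.2336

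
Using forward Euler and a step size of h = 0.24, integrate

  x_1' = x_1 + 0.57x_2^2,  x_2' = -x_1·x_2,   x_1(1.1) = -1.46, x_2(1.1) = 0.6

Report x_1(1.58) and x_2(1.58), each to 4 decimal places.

Euler on (x_1,x_2): x_1_{n+1} = x_1_n + h·x_1', x_2_{n+1} = x_2_n + h·x_2'.
1.100000: (-1.460000, 0.600000); f=(-1.254800, 0.876000) → (-1.761152, 0.810240)
1.340000: (-1.761152, 0.810240); f=(-1.386953, 1.426956) → (-2.094021, 1.152709)
(x_1(1.58), x_2(1.58)) ≈ (-2.0940, 1.1527)

-2.0940, 1.1527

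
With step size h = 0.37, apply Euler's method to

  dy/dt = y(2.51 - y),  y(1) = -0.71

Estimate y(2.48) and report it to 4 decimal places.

-89.1460

Euler: y_{n+1} = y_n + h·f(t_n, y_n).
t=1.000000, y=-0.710000: f=-2.286200 → y ← -0.710000 + 0.37·(-2.286200) = -1.555894
t=1.370000, y=-1.555894: f=-6.326100 → y ← -1.555894 + 0.37·(-6.326100) = -3.896551
t=1.740000, y=-3.896551: f=-24.963453 → y ← -3.896551 + 0.37·(-24.963453) = -13.133029
t=2.110000, y=-13.133029: f=-205.440343 → y ← -13.133029 + 0.37·(-205.440343) = -89.145956
y(2.48) ≈ -89.1460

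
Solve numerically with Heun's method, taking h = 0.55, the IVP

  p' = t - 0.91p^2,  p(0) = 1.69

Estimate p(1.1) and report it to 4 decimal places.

Heun: k1 = f(t_n, p_n); k2 = f(t_n + h, p_n + h·k1); p_{n+1} = p_n + (h/2)·(k1 + k2).
t=0.000000, p=1.690000:
  k1 = f(0.000000, 1.690000) = -2.599051
  k2 = f(0.550000, 0.260522) = 0.488237
  p ← 1.690000 + (0.55/2)·(-2.599051 + 0.488237) = 1.109526
t=0.550000, p=1.109526:
  k1 = f(0.550000, 1.109526) = -0.570254
  k2 = f(1.100000, 0.795886) = 0.523574
  p ← 1.109526 + (0.55/2)·(-0.570254 + 0.523574) = 1.096689
p(1.1) ≈ 1.0967

1.0967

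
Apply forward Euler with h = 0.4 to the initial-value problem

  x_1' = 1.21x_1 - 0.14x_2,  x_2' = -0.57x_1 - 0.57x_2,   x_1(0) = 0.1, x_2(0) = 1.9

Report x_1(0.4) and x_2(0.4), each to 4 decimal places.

0.0420, 1.4440

Euler on (x_1,x_2): x_1_{n+1} = x_1_n + h·x_1', x_2_{n+1} = x_2_n + h·x_2'.
0.000000: (0.100000, 1.900000); f=(-0.145000, -1.140000) → (0.042000, 1.444000)
(x_1(0.4), x_2(0.4)) ≈ (0.0420, 1.4440)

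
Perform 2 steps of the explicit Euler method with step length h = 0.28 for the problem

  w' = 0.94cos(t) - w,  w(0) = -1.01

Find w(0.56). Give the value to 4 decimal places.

-0.0811

Euler: w_{n+1} = w_n + h·f(t_n, w_n).
t=0.000000, w=-1.010000: f=1.950000 → w ← -1.010000 + 0.28·1.950000 = -0.464000
t=0.280000, w=-0.464000: f=1.367392 → w ← -0.464000 + 0.28·1.367392 = -0.081130
w(0.56) ≈ -0.0811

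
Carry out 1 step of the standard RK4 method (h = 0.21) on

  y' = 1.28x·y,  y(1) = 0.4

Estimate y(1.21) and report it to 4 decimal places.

RK4: k1 = f(x_n, y_n); k2 = f(x_n + h/2, y_n + (h/2)·k1); k3 = f(x_n + h/2, y_n + (h/2)·k2); k4 = f(x_n + h, y_n + h·k3); y_{n+1} = y_n + (h/6)·(k1 + 2k2 + 2k3 + k4).
x=1.000000, y=0.400000:
  k1 = f(1.000000, 0.400000) = 0.512000
  k2 = f(1.105000, 0.453760) = 0.641798
  k3 = f(1.105000, 0.467389) = 0.661075
  k4 = f(1.210000, 0.538826) = 0.834533
  y ← 0.400000 + (0.21/6)·(k1 + 2k2 + 2k3 + k4) = 0.538330
y(1.21) ≈ 0.5383

0.5383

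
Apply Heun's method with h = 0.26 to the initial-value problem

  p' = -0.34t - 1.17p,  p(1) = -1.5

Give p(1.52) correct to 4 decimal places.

Heun: k1 = f(t_n, p_n); k2 = f(t_n + h, p_n + h·k1); p_{n+1} = p_n + (h/2)·(k1 + k2).
t=1.000000, p=-1.500000:
  k1 = f(1.000000, -1.500000) = 1.415000
  k2 = f(1.260000, -1.132100) = 0.896157
  p ← -1.500000 + (0.26/2)·(1.415000 + 0.896157) = -1.199550
t=1.260000, p=-1.199550:
  k1 = f(1.260000, -1.199550) = 0.975073
  k2 = f(1.520000, -0.946031) = 0.590056
  p ← -1.199550 + (0.26/2)·(0.975073 + 0.590056) = -0.996083
p(1.52) ≈ -0.9961

-0.9961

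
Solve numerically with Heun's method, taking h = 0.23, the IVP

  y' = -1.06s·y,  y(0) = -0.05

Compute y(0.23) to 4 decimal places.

Heun: k1 = f(s_n, y_n); k2 = f(s_n + h, y_n + h·k1); y_{n+1} = y_n + (h/2)·(k1 + k2).
s=0.000000, y=-0.050000:
  k1 = f(0.000000, -0.050000) = 0.000000
  k2 = f(0.230000, -0.050000) = 0.012190
  y ← -0.050000 + (0.23/2)·(0.000000 + 0.012190) = -0.048598
y(0.23) ≈ -0.0486

-0.0486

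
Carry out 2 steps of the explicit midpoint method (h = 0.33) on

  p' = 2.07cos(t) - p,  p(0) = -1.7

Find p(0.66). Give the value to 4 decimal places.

Midpoint: k1 = f(t_n, p_n); k2 = f(t_n + h/2, p_n + (h/2)·k1); p_{n+1} = p_n + h·k2.
t=0.000000, p=-1.700000:
  k1 = f(0.000000, -1.700000) = 3.770000
  k2 = f(0.165000, -1.077950) = 3.119836
  p ← -1.700000 + 0.33·3.119836 = -0.670454
t=0.330000, p=-0.670454:
  k1 = f(0.330000, -0.670454) = 2.628762
  k2 = f(0.495000, -0.236708) = 2.058244
  p ← -0.670454 + 0.33·2.058244 = 0.008766
p(0.66) ≈ 0.0088

0.0088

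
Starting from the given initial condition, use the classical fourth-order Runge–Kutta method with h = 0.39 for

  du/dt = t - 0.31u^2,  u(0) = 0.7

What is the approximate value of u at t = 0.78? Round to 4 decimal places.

RK4: k1 = f(t_n, u_n); k2 = f(t_n + h/2, u_n + (h/2)·k1); k3 = f(t_n + h/2, u_n + (h/2)·k2); k4 = f(t_n + h, u_n + h·k3); u_{n+1} = u_n + (h/6)·(k1 + 2k2 + 2k3 + k4).
t=0.000000, u=0.700000:
  k1 = f(0.000000, 0.700000) = -0.151900
  k2 = f(0.195000, 0.670379) = 0.055683
  k3 = f(0.195000, 0.710858) = 0.038351
  k4 = f(0.390000, 0.714957) = 0.231539
  u ← 0.700000 + (0.39/6)·(k1 + 2k2 + 2k3 + k4) = 0.717401
t=0.390000, u=0.717401:
  k1 = f(0.390000, 0.717401) = 0.230454
  k2 = f(0.585000, 0.762340) = 0.404840
  k3 = f(0.585000, 0.796345) = 0.388409
  k4 = f(0.780000, 0.868880) = 0.545964
  u ← 0.717401 + (0.39/6)·(k1 + 2k2 + 2k3 + k4) = 0.870991
u(0.78) ≈ 0.8710

0.8710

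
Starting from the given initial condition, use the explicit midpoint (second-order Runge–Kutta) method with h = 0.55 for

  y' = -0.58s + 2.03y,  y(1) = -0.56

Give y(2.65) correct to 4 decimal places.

Midpoint: k1 = f(s_n, y_n); k2 = f(s_n + h/2, y_n + (h/2)·k1); y_{n+1} = y_n + h·k2.
s=1.000000, y=-0.560000:
  k1 = f(1.000000, -0.560000) = -1.716800
  k2 = f(1.275000, -1.032120) = -2.834704
  y ← -0.560000 + 0.55·(-2.834704) = -2.119087
s=1.550000, y=-2.119087:
  k1 = f(1.550000, -2.119087) = -5.200747
  k2 = f(1.825000, -3.549292) = -8.263563
  y ← -2.119087 + 0.55·(-8.263563) = -6.664047
s=2.100000, y=-6.664047:
  k1 = f(2.100000, -6.664047) = -14.746015
  k2 = f(2.375000, -10.719201) = -23.137478
  y ← -6.664047 + 0.55·(-23.137478) = -19.389660
y(2.65) ≈ -19.3897

-19.3897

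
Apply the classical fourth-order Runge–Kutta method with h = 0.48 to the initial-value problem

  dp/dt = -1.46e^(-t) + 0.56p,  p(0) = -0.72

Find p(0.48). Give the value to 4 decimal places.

-1.5875

RK4: k1 = f(t_n, p_n); k2 = f(t_n + h/2, p_n + (h/2)·k1); k3 = f(t_n + h/2, p_n + (h/2)·k2); k4 = f(t_n + h, p_n + h·k3); p_{n+1} = p_n + (h/6)·(k1 + 2k2 + 2k3 + k4).
t=0.000000, p=-0.720000:
  k1 = f(0.000000, -0.720000) = -1.863200
  k2 = f(0.240000, -1.167168) = -1.802091
  k3 = f(0.240000, -1.152502) = -1.793878
  k4 = f(0.480000, -1.581061) = -1.788818
  p ← -0.720000 + (0.48/6)·(k1 + 2k2 + 2k3 + k4) = -1.587516
p(0.48) ≈ -1.5875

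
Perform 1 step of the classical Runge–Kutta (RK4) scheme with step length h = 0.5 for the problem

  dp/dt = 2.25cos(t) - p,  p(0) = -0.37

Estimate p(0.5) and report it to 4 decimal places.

RK4: k1 = f(t_n, p_n); k2 = f(t_n + h/2, p_n + (h/2)·k1); k3 = f(t_n + h/2, p_n + (h/2)·k2); k4 = f(t_n + h, p_n + h·k3); p_{n+1} = p_n + (h/6)·(k1 + 2k2 + 2k3 + k4).
t=0.000000, p=-0.370000:
  k1 = f(0.000000, -0.370000) = 2.620000
  k2 = f(0.250000, 0.285000) = 1.895053
  k3 = f(0.250000, 0.103763) = 2.076290
  k4 = f(0.500000, 0.668145) = 1.306416
  p ← -0.370000 + (0.5/6)·(k1 + 2k2 + 2k3 + k4) = 0.619092
p(0.5) ≈ 0.6191

0.6191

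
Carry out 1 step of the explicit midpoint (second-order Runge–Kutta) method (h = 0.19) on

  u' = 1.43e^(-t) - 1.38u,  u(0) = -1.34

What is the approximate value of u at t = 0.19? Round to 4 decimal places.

Midpoint: k1 = f(t_n, u_n); k2 = f(t_n + h/2, u_n + (h/2)·k1); u_{n+1} = u_n + h·k2.
t=0.000000, u=-1.340000:
  k1 = f(0.000000, -1.340000) = 3.279200
  k2 = f(0.095000, -1.028476) = 2.719700
  u ← -1.340000 + 0.19·2.719700 = -0.823257
u(0.19) ≈ -0.8233

-0.8233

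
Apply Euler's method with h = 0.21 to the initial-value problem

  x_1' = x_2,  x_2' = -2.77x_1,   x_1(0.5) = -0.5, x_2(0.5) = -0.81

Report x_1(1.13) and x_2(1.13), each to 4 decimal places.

Euler on (x_1,x_2): x_1_{n+1} = x_1_n + h·x_1', x_2_{n+1} = x_2_n + h·x_2'.
0.500000: (-0.500000, -0.810000); f=(-0.810000, 1.385000) → (-0.670100, -0.519150)
0.710000: (-0.670100, -0.519150); f=(-0.519150, 1.856177) → (-0.779122, -0.129353)
0.920000: (-0.779122, -0.129353); f=(-0.129353, 2.158167) → (-0.806286, 0.323862)
(x_1(1.13), x_2(1.13)) ≈ (-0.8063, 0.3239)

-0.8063, 0.3239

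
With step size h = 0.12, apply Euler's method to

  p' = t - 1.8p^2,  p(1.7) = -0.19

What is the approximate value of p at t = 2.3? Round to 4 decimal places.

0.8208

Euler: p_{n+1} = p_n + h·f(t_n, p_n).
t=1.700000, p=-0.190000: f=1.635020 → p ← -0.190000 + 0.12·1.635020 = 0.006202
t=1.820000, p=0.006202: f=1.819931 → p ← 0.006202 + 0.12·1.819931 = 0.224594
t=1.940000, p=0.224594: f=1.849203 → p ← 0.224594 + 0.12·1.849203 = 0.446499
t=2.060000, p=0.446499: f=1.701150 → p ← 0.446499 + 0.12·1.701150 = 0.650637
t=2.180000, p=0.650637: f=1.418010 → p ← 0.650637 + 0.12·1.418010 = 0.820798
p(2.3) ≈ 0.8208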